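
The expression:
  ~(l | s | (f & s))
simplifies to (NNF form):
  ~l & ~s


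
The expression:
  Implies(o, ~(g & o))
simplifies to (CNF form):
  ~g | ~o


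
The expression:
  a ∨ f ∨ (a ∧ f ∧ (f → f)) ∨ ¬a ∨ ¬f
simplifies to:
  True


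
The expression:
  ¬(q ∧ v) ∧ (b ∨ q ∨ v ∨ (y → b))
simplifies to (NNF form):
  (b ∧ ¬q) ∨ (q ∧ ¬v) ∨ (v ∧ ¬q) ∨ (¬q ∧ ¬y)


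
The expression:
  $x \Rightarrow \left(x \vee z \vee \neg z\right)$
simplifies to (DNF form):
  $\text{True}$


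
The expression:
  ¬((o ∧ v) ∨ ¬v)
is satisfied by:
  {v: True, o: False}


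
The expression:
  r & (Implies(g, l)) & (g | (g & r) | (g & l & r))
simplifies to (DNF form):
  g & l & r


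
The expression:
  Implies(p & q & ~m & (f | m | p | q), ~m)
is always true.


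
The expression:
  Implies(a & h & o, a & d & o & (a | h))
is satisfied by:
  {d: True, h: False, o: False, a: False}
  {d: False, h: False, o: False, a: False}
  {a: True, d: True, h: False, o: False}
  {a: True, d: False, h: False, o: False}
  {d: True, o: True, a: False, h: False}
  {o: True, a: False, h: False, d: False}
  {a: True, o: True, d: True, h: False}
  {a: True, o: True, d: False, h: False}
  {d: True, h: True, a: False, o: False}
  {h: True, a: False, o: False, d: False}
  {d: True, a: True, h: True, o: False}
  {a: True, h: True, d: False, o: False}
  {d: True, o: True, h: True, a: False}
  {o: True, h: True, a: False, d: False}
  {a: True, o: True, h: True, d: True}


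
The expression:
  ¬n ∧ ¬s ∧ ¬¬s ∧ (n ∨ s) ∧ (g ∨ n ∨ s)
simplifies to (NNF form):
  False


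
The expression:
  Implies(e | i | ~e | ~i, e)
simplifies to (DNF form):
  e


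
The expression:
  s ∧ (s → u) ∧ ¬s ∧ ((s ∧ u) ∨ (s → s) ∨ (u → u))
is never true.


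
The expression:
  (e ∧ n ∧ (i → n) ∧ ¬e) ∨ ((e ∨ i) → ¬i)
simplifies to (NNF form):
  ¬i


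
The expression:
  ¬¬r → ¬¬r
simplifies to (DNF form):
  True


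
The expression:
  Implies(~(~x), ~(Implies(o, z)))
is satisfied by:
  {o: True, z: False, x: False}
  {z: False, x: False, o: False}
  {o: True, z: True, x: False}
  {z: True, o: False, x: False}
  {x: True, o: True, z: False}


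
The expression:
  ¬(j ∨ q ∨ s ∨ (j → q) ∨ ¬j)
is never true.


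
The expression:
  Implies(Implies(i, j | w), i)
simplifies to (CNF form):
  i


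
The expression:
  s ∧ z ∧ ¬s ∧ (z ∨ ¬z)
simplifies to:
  False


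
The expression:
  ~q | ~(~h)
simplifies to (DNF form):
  h | ~q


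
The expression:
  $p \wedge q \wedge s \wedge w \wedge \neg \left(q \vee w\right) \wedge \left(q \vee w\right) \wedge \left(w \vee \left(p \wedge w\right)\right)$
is never true.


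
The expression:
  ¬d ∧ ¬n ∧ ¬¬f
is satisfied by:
  {f: True, n: False, d: False}


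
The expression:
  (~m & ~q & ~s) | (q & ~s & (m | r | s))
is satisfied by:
  {r: True, q: False, m: False, s: False}
  {r: False, q: False, m: False, s: False}
  {r: True, q: True, m: False, s: False}
  {r: True, m: True, q: True, s: False}
  {m: True, q: True, r: False, s: False}


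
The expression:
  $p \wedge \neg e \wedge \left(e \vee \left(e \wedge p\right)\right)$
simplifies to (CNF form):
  $\text{False}$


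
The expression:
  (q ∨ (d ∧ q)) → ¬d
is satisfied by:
  {q: False, d: False}
  {d: True, q: False}
  {q: True, d: False}


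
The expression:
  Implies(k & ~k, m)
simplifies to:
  True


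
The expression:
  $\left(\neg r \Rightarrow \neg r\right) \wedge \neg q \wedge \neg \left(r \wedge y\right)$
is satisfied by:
  {q: False, y: False, r: False}
  {r: True, q: False, y: False}
  {y: True, q: False, r: False}


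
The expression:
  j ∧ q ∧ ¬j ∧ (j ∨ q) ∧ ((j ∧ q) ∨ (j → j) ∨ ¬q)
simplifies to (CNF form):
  False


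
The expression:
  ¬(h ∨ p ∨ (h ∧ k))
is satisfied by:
  {p: False, h: False}


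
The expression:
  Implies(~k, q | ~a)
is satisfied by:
  {k: True, q: True, a: False}
  {k: True, q: False, a: False}
  {q: True, k: False, a: False}
  {k: False, q: False, a: False}
  {k: True, a: True, q: True}
  {k: True, a: True, q: False}
  {a: True, q: True, k: False}


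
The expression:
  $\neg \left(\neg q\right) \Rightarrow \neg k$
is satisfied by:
  {k: False, q: False}
  {q: True, k: False}
  {k: True, q: False}


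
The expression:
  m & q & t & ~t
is never true.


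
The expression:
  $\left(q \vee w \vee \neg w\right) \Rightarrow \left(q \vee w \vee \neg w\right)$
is always true.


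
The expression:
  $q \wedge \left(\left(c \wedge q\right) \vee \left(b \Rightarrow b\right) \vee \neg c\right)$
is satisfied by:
  {q: True}


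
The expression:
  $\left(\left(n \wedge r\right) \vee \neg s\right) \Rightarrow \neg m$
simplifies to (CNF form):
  $\left(s \vee \neg m\right) \wedge \left(s \vee \neg m \vee \neg n\right) \wedge \left(s \vee \neg m \vee \neg r\right) \wedge \left(\neg m \vee \neg n \vee \neg r\right)$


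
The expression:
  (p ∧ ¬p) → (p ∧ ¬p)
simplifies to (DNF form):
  True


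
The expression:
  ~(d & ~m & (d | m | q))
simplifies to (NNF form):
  m | ~d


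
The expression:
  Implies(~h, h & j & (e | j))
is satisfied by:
  {h: True}


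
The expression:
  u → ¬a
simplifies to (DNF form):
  ¬a ∨ ¬u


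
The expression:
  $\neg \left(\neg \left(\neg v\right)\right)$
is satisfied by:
  {v: False}


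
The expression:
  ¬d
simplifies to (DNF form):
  ¬d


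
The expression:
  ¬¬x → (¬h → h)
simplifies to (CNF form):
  h ∨ ¬x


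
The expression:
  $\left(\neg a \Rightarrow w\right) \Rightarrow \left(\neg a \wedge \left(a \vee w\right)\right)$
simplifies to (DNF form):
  $\neg a$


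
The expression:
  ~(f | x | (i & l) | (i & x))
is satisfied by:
  {l: False, i: False, f: False, x: False}
  {i: True, x: False, l: False, f: False}
  {l: True, x: False, i: False, f: False}


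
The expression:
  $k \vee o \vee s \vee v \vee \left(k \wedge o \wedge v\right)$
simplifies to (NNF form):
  $k \vee o \vee s \vee v$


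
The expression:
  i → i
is always true.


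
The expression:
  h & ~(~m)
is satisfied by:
  {h: True, m: True}


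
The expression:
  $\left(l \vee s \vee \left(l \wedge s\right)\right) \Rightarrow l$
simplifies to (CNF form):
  $l \vee \neg s$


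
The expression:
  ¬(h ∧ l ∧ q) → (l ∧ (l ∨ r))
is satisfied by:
  {l: True}


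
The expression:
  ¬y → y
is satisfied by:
  {y: True}


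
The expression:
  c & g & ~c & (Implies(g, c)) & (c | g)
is never true.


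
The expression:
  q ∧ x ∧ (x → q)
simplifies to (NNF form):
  q ∧ x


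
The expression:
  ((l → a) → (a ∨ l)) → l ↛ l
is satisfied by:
  {l: False, a: False}


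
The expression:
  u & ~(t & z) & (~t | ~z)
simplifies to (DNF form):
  (u & ~t) | (u & ~z)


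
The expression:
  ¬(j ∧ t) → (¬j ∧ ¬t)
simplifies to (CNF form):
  (j ∨ ¬j) ∧ (j ∨ ¬t) ∧ (t ∨ ¬j) ∧ (t ∨ ¬t)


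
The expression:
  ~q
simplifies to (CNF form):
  ~q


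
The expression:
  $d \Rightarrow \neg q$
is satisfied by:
  {q: False, d: False}
  {d: True, q: False}
  {q: True, d: False}


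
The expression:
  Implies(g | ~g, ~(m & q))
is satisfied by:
  {m: False, q: False}
  {q: True, m: False}
  {m: True, q: False}


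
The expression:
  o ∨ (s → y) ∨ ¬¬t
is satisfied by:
  {t: True, y: True, o: True, s: False}
  {t: True, y: True, s: False, o: False}
  {t: True, o: True, s: False, y: False}
  {t: True, s: False, o: False, y: False}
  {y: True, o: True, s: False, t: False}
  {y: True, s: False, o: False, t: False}
  {o: True, y: False, s: False, t: False}
  {y: False, s: False, o: False, t: False}
  {y: True, t: True, s: True, o: True}
  {y: True, t: True, s: True, o: False}
  {t: True, s: True, o: True, y: False}
  {t: True, s: True, y: False, o: False}
  {o: True, s: True, y: True, t: False}
  {s: True, y: True, t: False, o: False}
  {s: True, o: True, t: False, y: False}


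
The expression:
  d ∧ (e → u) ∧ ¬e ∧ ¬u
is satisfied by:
  {d: True, u: False, e: False}


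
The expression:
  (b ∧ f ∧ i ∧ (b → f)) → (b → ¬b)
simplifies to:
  ¬b ∨ ¬f ∨ ¬i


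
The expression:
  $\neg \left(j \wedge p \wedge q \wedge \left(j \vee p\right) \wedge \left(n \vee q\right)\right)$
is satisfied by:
  {p: False, q: False, j: False}
  {j: True, p: False, q: False}
  {q: True, p: False, j: False}
  {j: True, q: True, p: False}
  {p: True, j: False, q: False}
  {j: True, p: True, q: False}
  {q: True, p: True, j: False}


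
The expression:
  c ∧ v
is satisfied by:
  {c: True, v: True}


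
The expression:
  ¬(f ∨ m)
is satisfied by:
  {f: False, m: False}


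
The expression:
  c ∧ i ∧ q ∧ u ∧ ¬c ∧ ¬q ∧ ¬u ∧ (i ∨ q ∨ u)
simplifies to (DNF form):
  False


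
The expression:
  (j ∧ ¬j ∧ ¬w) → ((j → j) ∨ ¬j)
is always true.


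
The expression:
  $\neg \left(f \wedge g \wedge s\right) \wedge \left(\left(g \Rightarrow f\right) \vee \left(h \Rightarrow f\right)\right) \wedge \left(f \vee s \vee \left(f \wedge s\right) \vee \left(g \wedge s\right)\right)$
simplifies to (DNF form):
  $\left(f \wedge \neg s\right) \vee \left(s \wedge \neg g\right) \vee \left(s \wedge \neg f \wedge \neg h\right)$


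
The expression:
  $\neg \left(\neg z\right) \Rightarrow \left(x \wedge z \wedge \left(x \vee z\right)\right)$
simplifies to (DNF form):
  $x \vee \neg z$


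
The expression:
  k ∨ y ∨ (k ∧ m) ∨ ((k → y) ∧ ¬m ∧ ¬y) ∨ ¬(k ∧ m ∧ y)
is always true.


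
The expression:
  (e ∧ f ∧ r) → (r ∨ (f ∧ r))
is always true.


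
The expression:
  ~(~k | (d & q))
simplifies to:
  k & (~d | ~q)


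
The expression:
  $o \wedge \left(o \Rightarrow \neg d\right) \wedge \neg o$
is never true.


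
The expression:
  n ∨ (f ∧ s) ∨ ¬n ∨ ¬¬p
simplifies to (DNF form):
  True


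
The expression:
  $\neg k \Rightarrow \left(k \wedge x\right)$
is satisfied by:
  {k: True}


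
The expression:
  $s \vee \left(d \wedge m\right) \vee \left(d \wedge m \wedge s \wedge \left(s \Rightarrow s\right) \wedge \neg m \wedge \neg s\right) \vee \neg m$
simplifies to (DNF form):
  $d \vee s \vee \neg m$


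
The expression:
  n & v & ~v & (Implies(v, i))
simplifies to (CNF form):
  False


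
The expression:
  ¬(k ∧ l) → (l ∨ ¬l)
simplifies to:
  True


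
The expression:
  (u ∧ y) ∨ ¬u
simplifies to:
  y ∨ ¬u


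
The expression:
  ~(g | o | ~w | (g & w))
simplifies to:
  w & ~g & ~o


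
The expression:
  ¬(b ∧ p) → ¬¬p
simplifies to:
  p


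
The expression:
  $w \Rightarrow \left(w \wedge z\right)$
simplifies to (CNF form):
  $z \vee \neg w$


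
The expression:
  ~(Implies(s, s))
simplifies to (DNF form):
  False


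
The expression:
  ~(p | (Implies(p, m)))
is never true.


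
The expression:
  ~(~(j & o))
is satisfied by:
  {j: True, o: True}


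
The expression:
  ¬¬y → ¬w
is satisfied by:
  {w: False, y: False}
  {y: True, w: False}
  {w: True, y: False}


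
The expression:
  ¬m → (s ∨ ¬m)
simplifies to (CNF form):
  True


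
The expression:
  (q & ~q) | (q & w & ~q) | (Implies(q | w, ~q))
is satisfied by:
  {q: False}


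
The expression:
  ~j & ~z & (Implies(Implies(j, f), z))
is never true.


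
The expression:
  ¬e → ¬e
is always true.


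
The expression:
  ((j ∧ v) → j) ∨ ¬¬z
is always true.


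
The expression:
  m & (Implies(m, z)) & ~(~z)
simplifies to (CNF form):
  m & z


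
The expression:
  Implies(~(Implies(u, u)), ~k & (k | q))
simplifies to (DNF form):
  True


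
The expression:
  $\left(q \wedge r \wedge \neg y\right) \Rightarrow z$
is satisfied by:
  {y: True, z: True, q: False, r: False}
  {y: True, q: False, z: False, r: False}
  {z: True, y: False, q: False, r: False}
  {y: False, q: False, z: False, r: False}
  {r: True, y: True, z: True, q: False}
  {r: True, y: True, q: False, z: False}
  {r: True, z: True, y: False, q: False}
  {r: True, y: False, q: False, z: False}
  {y: True, q: True, z: True, r: False}
  {y: True, q: True, r: False, z: False}
  {q: True, z: True, r: False, y: False}
  {q: True, r: False, z: False, y: False}
  {y: True, q: True, r: True, z: True}
  {y: True, q: True, r: True, z: False}
  {q: True, r: True, z: True, y: False}


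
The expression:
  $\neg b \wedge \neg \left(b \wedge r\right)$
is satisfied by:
  {b: False}


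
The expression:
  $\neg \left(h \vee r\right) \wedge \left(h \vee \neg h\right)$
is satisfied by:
  {r: False, h: False}


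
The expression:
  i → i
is always true.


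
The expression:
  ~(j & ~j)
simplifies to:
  True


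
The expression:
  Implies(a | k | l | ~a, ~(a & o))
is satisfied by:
  {o: False, a: False}
  {a: True, o: False}
  {o: True, a: False}


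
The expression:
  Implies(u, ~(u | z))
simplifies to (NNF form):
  ~u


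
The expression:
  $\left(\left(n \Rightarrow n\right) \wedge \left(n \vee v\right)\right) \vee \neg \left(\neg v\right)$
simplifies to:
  $n \vee v$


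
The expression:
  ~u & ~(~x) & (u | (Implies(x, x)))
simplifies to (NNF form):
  x & ~u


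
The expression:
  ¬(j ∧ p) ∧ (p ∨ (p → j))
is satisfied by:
  {p: False, j: False}
  {j: True, p: False}
  {p: True, j: False}


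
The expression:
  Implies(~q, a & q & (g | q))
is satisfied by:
  {q: True}


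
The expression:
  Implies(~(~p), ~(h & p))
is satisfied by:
  {p: False, h: False}
  {h: True, p: False}
  {p: True, h: False}


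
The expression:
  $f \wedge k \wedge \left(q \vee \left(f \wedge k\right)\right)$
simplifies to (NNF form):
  $f \wedge k$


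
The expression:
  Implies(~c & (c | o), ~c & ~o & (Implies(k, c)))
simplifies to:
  c | ~o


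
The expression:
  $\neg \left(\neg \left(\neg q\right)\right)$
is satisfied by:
  {q: False}


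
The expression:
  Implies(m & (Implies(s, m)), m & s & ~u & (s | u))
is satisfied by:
  {s: True, u: False, m: False}
  {u: False, m: False, s: False}
  {s: True, u: True, m: False}
  {u: True, s: False, m: False}
  {m: True, s: True, u: False}


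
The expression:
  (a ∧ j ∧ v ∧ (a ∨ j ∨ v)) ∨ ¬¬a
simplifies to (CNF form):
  a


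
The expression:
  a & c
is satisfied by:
  {a: True, c: True}


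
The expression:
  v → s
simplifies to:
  s ∨ ¬v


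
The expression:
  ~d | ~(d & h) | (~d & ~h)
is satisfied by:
  {h: False, d: False}
  {d: True, h: False}
  {h: True, d: False}


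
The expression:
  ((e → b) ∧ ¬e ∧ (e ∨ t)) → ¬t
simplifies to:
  e ∨ ¬t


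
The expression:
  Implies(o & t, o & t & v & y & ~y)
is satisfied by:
  {o: False, t: False}
  {t: True, o: False}
  {o: True, t: False}


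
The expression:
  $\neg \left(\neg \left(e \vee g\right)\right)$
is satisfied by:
  {e: True, g: True}
  {e: True, g: False}
  {g: True, e: False}


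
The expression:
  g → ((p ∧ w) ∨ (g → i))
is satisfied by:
  {i: True, w: True, p: True, g: False}
  {i: True, w: True, p: False, g: False}
  {i: True, p: True, g: False, w: False}
  {i: True, p: False, g: False, w: False}
  {w: True, p: True, g: False, i: False}
  {w: True, p: False, g: False, i: False}
  {p: True, w: False, g: False, i: False}
  {p: False, w: False, g: False, i: False}
  {i: True, w: True, g: True, p: True}
  {i: True, w: True, g: True, p: False}
  {i: True, g: True, p: True, w: False}
  {i: True, g: True, p: False, w: False}
  {w: True, g: True, p: True, i: False}


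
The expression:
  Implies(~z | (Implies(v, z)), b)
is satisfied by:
  {b: True}


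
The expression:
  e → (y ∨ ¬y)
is always true.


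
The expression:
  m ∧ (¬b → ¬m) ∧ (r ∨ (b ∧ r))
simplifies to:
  b ∧ m ∧ r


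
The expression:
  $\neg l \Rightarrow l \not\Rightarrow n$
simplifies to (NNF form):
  $l$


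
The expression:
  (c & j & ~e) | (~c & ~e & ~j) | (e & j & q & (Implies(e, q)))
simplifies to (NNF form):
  (j | ~c) & (j | ~e) & (q | ~e) & (c | e | ~j)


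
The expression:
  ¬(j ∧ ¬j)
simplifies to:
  True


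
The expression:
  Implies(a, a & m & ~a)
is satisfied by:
  {a: False}


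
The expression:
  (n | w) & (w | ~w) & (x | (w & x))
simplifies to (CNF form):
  x & (n | w)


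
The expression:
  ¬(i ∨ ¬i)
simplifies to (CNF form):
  False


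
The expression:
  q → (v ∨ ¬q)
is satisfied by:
  {v: True, q: False}
  {q: False, v: False}
  {q: True, v: True}


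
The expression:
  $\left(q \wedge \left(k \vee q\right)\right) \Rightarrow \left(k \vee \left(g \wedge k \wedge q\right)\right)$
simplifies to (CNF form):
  $k \vee \neg q$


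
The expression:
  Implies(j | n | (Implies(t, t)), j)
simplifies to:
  j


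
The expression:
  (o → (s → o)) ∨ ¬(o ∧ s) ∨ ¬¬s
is always true.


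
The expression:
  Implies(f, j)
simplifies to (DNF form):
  j | ~f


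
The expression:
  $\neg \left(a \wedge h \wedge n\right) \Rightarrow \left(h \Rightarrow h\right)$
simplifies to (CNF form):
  $\text{True}$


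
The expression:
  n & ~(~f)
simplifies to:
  f & n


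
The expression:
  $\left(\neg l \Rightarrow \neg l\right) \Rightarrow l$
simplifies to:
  $l$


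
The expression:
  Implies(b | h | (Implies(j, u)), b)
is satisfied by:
  {b: True, j: True, h: False, u: False}
  {b: True, j: False, h: False, u: False}
  {b: True, u: True, j: True, h: False}
  {b: True, u: True, j: False, h: False}
  {b: True, h: True, j: True, u: False}
  {b: True, h: True, j: False, u: False}
  {b: True, h: True, u: True, j: True}
  {b: True, h: True, u: True, j: False}
  {j: True, b: False, h: False, u: False}


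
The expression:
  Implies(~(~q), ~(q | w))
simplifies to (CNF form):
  ~q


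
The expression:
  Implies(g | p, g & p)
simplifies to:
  (g & p) | (~g & ~p)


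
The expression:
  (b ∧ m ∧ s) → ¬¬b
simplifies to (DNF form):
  True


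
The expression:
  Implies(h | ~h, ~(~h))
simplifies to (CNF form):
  h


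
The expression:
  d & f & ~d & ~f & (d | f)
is never true.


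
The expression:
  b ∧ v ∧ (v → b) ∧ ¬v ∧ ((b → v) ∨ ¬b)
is never true.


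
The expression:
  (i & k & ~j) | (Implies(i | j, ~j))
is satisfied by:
  {j: False}


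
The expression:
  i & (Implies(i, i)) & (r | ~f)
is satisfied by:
  {i: True, r: True, f: False}
  {i: True, r: False, f: False}
  {i: True, f: True, r: True}


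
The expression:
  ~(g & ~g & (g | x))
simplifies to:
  True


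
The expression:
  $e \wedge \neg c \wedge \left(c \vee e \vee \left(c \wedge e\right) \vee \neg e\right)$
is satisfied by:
  {e: True, c: False}


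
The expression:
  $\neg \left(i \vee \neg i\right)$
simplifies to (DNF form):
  $\text{False}$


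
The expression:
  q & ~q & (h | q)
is never true.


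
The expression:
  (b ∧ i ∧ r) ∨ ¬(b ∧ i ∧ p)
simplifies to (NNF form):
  r ∨ ¬b ∨ ¬i ∨ ¬p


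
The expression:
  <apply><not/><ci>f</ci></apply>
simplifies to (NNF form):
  <apply><not/><ci>f</ci></apply>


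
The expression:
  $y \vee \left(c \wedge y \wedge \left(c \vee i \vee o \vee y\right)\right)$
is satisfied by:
  {y: True}


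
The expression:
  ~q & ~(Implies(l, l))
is never true.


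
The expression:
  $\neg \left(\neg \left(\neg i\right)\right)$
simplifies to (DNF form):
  $\neg i$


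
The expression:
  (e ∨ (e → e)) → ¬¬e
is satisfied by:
  {e: True}


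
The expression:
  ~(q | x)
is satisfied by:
  {q: False, x: False}


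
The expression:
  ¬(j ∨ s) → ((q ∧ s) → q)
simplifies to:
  True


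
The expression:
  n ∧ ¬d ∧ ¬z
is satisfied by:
  {n: True, d: False, z: False}


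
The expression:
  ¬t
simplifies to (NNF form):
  ¬t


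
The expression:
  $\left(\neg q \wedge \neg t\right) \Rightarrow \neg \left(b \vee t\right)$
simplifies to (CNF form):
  $q \vee t \vee \neg b$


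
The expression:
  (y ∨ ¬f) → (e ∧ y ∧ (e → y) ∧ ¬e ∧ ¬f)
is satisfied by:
  {f: True, y: False}


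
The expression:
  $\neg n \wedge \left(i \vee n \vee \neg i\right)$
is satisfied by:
  {n: False}


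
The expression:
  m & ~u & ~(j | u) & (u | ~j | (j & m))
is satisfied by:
  {m: True, u: False, j: False}


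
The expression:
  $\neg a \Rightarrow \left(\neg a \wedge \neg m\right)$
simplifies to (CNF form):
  $a \vee \neg m$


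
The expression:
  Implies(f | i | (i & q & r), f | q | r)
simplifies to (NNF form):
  f | q | r | ~i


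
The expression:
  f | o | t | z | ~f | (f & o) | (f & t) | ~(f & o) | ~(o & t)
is always true.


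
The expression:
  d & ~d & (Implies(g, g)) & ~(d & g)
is never true.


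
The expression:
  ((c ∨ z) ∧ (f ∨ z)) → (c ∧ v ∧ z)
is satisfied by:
  {v: True, f: False, z: False, c: False}
  {v: False, f: False, z: False, c: False}
  {c: True, v: True, f: False, z: False}
  {c: True, v: False, f: False, z: False}
  {f: True, v: True, c: False, z: False}
  {f: True, c: False, v: False, z: False}
  {f: False, z: True, c: True, v: True}
  {c: True, z: True, f: True, v: True}


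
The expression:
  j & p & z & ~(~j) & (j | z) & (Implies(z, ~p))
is never true.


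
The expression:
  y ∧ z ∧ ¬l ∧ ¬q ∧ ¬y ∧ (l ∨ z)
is never true.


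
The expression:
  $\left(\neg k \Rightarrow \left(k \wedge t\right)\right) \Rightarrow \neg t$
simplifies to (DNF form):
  $\neg k \vee \neg t$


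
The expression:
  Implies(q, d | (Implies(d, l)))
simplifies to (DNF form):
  True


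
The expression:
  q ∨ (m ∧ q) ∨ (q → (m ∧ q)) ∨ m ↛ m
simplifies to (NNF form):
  True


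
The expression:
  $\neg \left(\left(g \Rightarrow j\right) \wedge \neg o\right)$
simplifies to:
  $o \vee \left(g \wedge \neg j\right)$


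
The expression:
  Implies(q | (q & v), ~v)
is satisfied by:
  {v: False, q: False}
  {q: True, v: False}
  {v: True, q: False}


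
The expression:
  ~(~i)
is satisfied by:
  {i: True}


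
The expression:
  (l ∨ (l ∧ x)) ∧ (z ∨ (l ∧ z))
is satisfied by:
  {z: True, l: True}


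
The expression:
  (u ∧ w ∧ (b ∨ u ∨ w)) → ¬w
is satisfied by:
  {w: False, u: False}
  {u: True, w: False}
  {w: True, u: False}


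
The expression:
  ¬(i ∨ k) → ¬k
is always true.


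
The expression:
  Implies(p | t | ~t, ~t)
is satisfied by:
  {t: False}


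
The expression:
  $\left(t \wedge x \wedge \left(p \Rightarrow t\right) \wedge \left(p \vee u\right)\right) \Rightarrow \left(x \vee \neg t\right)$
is always true.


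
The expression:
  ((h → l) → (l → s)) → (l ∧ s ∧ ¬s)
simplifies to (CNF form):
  l ∧ ¬s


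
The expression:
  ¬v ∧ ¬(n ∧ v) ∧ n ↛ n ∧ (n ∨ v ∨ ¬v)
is never true.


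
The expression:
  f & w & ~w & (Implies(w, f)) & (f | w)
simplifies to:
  False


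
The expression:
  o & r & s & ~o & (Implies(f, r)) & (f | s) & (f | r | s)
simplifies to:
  False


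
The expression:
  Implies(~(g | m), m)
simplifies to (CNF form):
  g | m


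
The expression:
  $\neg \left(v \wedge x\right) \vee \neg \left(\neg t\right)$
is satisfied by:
  {t: True, v: False, x: False}
  {v: False, x: False, t: False}
  {x: True, t: True, v: False}
  {x: True, v: False, t: False}
  {t: True, v: True, x: False}
  {v: True, t: False, x: False}
  {x: True, v: True, t: True}


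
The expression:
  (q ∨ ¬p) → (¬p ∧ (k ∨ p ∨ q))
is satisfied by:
  {k: True, p: False, q: False}
  {q: True, k: True, p: False}
  {q: True, k: False, p: False}
  {p: True, k: True, q: False}
  {p: True, k: False, q: False}


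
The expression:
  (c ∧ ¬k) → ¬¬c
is always true.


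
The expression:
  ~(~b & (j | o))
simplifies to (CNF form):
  (b | ~j) & (b | ~o)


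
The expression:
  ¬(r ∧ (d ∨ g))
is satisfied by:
  {d: False, r: False, g: False}
  {g: True, d: False, r: False}
  {d: True, g: False, r: False}
  {g: True, d: True, r: False}
  {r: True, g: False, d: False}


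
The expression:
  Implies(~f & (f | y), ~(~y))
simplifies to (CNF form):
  True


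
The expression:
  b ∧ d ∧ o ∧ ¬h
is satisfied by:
  {b: True, d: True, o: True, h: False}


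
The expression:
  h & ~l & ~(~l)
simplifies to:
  False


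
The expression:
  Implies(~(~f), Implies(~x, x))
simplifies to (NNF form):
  x | ~f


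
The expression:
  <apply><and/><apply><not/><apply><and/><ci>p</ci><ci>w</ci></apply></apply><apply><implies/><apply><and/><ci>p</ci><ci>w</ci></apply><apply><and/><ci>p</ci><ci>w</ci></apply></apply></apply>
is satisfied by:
  {p: False, w: False}
  {w: True, p: False}
  {p: True, w: False}


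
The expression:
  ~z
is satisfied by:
  {z: False}


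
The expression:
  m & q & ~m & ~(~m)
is never true.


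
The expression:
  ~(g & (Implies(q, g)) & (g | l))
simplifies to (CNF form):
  ~g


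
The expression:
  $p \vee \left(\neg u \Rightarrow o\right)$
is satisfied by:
  {o: True, u: True, p: True}
  {o: True, u: True, p: False}
  {o: True, p: True, u: False}
  {o: True, p: False, u: False}
  {u: True, p: True, o: False}
  {u: True, p: False, o: False}
  {p: True, u: False, o: False}


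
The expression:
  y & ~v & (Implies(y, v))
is never true.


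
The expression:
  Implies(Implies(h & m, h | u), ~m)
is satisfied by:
  {m: False}


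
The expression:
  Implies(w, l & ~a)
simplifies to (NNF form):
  ~w | (l & ~a)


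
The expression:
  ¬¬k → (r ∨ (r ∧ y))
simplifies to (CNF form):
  r ∨ ¬k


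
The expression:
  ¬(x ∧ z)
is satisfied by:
  {z: False, x: False}
  {x: True, z: False}
  {z: True, x: False}


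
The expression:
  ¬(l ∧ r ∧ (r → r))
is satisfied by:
  {l: False, r: False}
  {r: True, l: False}
  {l: True, r: False}


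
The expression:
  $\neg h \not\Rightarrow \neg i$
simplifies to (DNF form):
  $i \wedge \neg h$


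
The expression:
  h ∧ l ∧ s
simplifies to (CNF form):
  h ∧ l ∧ s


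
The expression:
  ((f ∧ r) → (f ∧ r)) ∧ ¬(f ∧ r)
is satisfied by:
  {r: False, f: False}
  {f: True, r: False}
  {r: True, f: False}


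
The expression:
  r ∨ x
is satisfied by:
  {r: True, x: True}
  {r: True, x: False}
  {x: True, r: False}


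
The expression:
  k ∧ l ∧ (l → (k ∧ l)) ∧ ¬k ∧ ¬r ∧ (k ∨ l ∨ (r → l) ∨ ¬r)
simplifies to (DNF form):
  False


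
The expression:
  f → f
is always true.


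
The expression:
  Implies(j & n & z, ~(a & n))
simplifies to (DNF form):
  ~a | ~j | ~n | ~z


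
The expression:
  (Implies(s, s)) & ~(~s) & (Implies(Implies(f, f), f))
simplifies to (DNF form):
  f & s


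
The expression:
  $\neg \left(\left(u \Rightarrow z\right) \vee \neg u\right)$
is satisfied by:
  {u: True, z: False}


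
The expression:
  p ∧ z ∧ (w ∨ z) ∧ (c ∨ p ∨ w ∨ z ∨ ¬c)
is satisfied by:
  {z: True, p: True}


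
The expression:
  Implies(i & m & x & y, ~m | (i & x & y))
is always true.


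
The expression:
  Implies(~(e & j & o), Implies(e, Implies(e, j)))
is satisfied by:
  {j: True, e: False}
  {e: False, j: False}
  {e: True, j: True}


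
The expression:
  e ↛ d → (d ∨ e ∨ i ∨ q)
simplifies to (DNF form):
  True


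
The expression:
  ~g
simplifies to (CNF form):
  ~g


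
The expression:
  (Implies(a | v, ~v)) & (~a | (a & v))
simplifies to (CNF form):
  ~a & ~v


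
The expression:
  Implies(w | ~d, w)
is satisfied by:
  {d: True, w: True}
  {d: True, w: False}
  {w: True, d: False}


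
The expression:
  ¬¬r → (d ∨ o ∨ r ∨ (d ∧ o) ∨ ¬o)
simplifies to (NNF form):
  True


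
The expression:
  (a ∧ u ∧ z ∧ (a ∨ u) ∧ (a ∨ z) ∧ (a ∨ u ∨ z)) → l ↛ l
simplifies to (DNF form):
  ¬a ∨ ¬u ∨ ¬z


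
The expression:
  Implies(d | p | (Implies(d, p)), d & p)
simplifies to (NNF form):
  d & p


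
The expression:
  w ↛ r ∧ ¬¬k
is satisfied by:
  {w: True, k: True, r: False}


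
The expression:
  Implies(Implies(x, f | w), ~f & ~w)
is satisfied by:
  {w: False, f: False}


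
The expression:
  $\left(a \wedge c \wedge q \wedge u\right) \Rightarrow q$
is always true.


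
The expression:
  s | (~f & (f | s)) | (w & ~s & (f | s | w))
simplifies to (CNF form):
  s | w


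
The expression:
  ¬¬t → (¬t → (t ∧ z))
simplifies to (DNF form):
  True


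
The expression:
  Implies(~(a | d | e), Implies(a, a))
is always true.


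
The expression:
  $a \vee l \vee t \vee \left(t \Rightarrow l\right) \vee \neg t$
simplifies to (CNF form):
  $\text{True}$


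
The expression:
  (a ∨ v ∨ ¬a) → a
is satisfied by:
  {a: True}


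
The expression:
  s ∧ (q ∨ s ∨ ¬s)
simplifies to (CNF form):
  s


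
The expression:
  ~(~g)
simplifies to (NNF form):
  g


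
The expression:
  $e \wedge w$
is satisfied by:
  {e: True, w: True}


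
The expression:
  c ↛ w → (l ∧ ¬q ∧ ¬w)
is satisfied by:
  {w: True, l: True, q: False, c: False}
  {w: True, q: False, c: False, l: False}
  {w: True, l: True, q: True, c: False}
  {w: True, q: True, c: False, l: False}
  {l: True, q: False, c: False, w: False}
  {l: False, q: False, c: False, w: False}
  {l: True, q: True, c: False, w: False}
  {q: True, l: False, c: False, w: False}
  {l: True, c: True, w: True, q: False}
  {c: True, w: True, l: False, q: False}
  {l: True, c: True, w: True, q: True}
  {c: True, w: True, q: True, l: False}
  {c: True, l: True, w: False, q: False}


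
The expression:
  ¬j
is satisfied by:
  {j: False}


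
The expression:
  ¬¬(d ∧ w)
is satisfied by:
  {w: True, d: True}


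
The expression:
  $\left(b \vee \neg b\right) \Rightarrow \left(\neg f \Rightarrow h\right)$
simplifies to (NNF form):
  $f \vee h$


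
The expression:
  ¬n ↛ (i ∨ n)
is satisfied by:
  {n: False, i: False}


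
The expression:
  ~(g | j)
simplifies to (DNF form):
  ~g & ~j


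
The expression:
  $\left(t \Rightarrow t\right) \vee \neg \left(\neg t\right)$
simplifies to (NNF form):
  $\text{True}$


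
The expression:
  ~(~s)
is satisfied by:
  {s: True}


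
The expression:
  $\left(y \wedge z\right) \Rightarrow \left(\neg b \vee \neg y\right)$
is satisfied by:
  {z: False, y: False, b: False}
  {b: True, z: False, y: False}
  {y: True, z: False, b: False}
  {b: True, y: True, z: False}
  {z: True, b: False, y: False}
  {b: True, z: True, y: False}
  {y: True, z: True, b: False}


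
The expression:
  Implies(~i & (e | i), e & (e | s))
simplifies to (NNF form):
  True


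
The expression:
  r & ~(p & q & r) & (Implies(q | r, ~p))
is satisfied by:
  {r: True, p: False}


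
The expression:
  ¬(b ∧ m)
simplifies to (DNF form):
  ¬b ∨ ¬m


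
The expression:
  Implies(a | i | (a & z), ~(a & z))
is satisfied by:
  {z: False, a: False}
  {a: True, z: False}
  {z: True, a: False}


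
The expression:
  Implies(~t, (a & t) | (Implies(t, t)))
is always true.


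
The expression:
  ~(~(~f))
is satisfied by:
  {f: False}


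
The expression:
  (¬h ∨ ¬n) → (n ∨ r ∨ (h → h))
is always true.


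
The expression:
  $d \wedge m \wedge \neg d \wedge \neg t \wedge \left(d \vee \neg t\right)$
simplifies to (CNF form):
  $\text{False}$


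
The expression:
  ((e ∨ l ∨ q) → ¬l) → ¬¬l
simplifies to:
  l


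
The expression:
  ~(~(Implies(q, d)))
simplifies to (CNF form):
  d | ~q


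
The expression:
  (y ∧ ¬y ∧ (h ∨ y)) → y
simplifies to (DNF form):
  True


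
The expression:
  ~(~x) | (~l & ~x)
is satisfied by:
  {x: True, l: False}
  {l: False, x: False}
  {l: True, x: True}


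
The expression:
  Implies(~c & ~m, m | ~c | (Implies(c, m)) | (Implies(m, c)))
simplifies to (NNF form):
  True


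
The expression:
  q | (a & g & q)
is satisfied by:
  {q: True}


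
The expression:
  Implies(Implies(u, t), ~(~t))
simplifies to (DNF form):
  t | u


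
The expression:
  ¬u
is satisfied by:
  {u: False}


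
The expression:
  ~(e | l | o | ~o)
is never true.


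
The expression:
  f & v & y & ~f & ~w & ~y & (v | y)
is never true.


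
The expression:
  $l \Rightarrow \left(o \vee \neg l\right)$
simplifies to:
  $o \vee \neg l$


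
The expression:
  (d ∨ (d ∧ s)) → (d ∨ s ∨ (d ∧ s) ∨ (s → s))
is always true.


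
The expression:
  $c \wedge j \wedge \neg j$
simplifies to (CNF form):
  $\text{False}$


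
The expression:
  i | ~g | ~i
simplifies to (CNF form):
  True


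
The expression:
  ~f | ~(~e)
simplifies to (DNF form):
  e | ~f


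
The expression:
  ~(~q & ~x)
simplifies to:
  q | x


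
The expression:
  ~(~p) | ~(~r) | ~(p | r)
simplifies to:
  True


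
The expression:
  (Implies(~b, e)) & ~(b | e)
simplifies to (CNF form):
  False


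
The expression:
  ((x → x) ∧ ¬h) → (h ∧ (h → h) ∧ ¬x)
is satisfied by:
  {h: True}


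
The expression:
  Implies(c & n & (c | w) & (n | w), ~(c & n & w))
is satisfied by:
  {w: False, c: False, n: False}
  {n: True, w: False, c: False}
  {c: True, w: False, n: False}
  {n: True, c: True, w: False}
  {w: True, n: False, c: False}
  {n: True, w: True, c: False}
  {c: True, w: True, n: False}


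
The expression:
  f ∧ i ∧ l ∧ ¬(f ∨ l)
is never true.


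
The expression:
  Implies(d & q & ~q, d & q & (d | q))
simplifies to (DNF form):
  True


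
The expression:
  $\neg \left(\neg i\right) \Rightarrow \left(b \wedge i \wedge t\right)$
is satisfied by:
  {t: True, b: True, i: False}
  {t: True, b: False, i: False}
  {b: True, t: False, i: False}
  {t: False, b: False, i: False}
  {i: True, t: True, b: True}


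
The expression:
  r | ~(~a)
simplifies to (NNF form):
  a | r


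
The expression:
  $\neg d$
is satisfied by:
  {d: False}


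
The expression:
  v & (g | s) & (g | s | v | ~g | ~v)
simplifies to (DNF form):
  (g & v) | (s & v)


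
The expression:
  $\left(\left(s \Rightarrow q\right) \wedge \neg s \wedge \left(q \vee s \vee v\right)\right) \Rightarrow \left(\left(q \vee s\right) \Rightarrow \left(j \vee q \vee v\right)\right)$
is always true.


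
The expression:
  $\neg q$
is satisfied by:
  {q: False}


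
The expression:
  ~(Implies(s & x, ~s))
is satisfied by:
  {s: True, x: True}


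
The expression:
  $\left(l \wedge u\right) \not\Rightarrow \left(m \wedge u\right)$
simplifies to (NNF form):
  $l \wedge u \wedge \neg m$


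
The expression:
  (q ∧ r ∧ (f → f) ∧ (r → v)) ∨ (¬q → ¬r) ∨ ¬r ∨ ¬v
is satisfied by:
  {q: True, v: False, r: False}
  {v: False, r: False, q: False}
  {r: True, q: True, v: False}
  {r: True, v: False, q: False}
  {q: True, v: True, r: False}
  {v: True, q: False, r: False}
  {r: True, v: True, q: True}


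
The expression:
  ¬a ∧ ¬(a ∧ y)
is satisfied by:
  {a: False}


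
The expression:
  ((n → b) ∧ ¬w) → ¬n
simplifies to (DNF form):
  w ∨ ¬b ∨ ¬n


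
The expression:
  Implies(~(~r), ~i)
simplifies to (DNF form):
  ~i | ~r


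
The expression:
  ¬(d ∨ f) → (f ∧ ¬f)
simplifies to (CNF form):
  d ∨ f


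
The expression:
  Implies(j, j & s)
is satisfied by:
  {s: True, j: False}
  {j: False, s: False}
  {j: True, s: True}


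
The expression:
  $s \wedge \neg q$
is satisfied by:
  {s: True, q: False}


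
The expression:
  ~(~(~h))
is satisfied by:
  {h: False}


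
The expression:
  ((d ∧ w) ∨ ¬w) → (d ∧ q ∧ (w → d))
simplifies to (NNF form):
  (d ∧ q) ∨ (w ∧ ¬d)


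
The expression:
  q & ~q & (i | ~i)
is never true.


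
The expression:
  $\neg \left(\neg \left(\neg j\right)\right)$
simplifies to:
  $\neg j$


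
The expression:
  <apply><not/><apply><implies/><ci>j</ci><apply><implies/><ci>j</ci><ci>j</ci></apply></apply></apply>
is never true.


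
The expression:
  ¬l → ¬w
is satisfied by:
  {l: True, w: False}
  {w: False, l: False}
  {w: True, l: True}


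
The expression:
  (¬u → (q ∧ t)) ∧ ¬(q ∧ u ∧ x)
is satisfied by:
  {u: True, t: True, q: False, x: False}
  {u: True, t: False, q: False, x: False}
  {x: True, u: True, t: True, q: False}
  {x: True, u: True, t: False, q: False}
  {q: True, u: True, t: True, x: False}
  {q: True, u: True, t: False, x: False}
  {q: True, t: True, u: False, x: False}
  {x: True, q: True, t: True, u: False}


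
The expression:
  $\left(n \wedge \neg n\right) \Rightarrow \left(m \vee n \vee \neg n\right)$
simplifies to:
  $\text{True}$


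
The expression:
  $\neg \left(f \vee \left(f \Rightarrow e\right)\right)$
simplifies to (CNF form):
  $\text{False}$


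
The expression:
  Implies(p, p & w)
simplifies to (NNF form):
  w | ~p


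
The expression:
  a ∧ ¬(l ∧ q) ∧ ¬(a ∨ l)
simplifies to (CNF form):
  False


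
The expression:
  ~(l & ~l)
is always true.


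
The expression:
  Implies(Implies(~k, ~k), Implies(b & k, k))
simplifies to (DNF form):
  True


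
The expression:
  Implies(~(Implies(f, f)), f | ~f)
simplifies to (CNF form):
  True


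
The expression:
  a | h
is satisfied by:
  {a: True, h: True}
  {a: True, h: False}
  {h: True, a: False}


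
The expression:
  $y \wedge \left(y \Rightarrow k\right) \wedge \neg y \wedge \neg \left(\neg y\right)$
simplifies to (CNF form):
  $\text{False}$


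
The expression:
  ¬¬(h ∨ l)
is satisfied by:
  {l: True, h: True}
  {l: True, h: False}
  {h: True, l: False}


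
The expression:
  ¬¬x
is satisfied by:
  {x: True}


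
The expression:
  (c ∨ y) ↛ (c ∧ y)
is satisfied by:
  {y: True, c: False}
  {c: True, y: False}


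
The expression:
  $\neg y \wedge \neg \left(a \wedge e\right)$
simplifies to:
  $\neg y \wedge \left(\neg a \vee \neg e\right)$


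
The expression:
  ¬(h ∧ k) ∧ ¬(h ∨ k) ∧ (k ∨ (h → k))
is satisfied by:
  {h: False, k: False}


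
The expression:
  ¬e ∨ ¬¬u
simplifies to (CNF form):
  u ∨ ¬e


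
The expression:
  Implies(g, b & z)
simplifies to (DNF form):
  ~g | (b & z)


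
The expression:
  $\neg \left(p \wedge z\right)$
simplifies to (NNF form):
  $\neg p \vee \neg z$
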